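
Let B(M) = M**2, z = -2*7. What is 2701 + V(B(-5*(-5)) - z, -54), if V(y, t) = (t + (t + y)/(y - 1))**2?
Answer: 2246399533/407044 ≈ 5518.8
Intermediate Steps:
z = -14
V(y, t) = (t + (t + y)/(-1 + y))**2
2701 + V(B(-5*(-5)) - z, -54) = 2701 + ((-5*(-5))**2 - 1*(-14))**2*(1 - 54)**2/(-1 + ((-5*(-5))**2 - 1*(-14)))**2 = 2701 + (25**2 + 14)**2*(-53)**2/(-1 + (25**2 + 14))**2 = 2701 + (625 + 14)**2*2809/(-1 + (625 + 14))**2 = 2701 + 639**2*2809/(-1 + 639)**2 = 2701 + 408321*2809/638**2 = 2701 + 408321*2809*(1/407044) = 2701 + 1146973689/407044 = 2246399533/407044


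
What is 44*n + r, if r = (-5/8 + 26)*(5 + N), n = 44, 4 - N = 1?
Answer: 2139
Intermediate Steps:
N = 3 (N = 4 - 1*1 = 4 - 1 = 3)
r = 203 (r = (-5/8 + 26)*(5 + 3) = (-5*⅛ + 26)*8 = (-5/8 + 26)*8 = (203/8)*8 = 203)
44*n + r = 44*44 + 203 = 1936 + 203 = 2139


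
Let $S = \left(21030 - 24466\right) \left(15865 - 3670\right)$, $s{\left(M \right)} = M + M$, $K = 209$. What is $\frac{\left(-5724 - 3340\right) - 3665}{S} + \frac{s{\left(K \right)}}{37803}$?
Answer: $\frac{666527361}{58667483780} \approx 0.011361$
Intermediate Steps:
$s{\left(M \right)} = 2 M$
$S = -41902020$ ($S = \left(-3436\right) 12195 = -41902020$)
$\frac{\left(-5724 - 3340\right) - 3665}{S} + \frac{s{\left(K \right)}}{37803} = \frac{\left(-5724 - 3340\right) - 3665}{-41902020} + \frac{2 \cdot 209}{37803} = \left(\left(-5724 - 3340\right) - 3665\right) \left(- \frac{1}{41902020}\right) + 418 \cdot \frac{1}{37803} = \left(-9064 - 3665\right) \left(- \frac{1}{41902020}\right) + \frac{418}{37803} = \left(-12729\right) \left(- \frac{1}{41902020}\right) + \frac{418}{37803} = \frac{4243}{13967340} + \frac{418}{37803} = \frac{666527361}{58667483780}$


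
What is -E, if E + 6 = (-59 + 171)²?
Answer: -12538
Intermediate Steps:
E = 12538 (E = -6 + (-59 + 171)² = -6 + 112² = -6 + 12544 = 12538)
-E = -1*12538 = -12538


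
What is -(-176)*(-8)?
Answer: -1408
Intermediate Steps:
-(-176)*(-8) = -1*1408 = -1408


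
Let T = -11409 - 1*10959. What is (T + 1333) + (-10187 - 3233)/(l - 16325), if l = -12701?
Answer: -305274245/14513 ≈ -21035.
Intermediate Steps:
T = -22368 (T = -11409 - 10959 = -22368)
(T + 1333) + (-10187 - 3233)/(l - 16325) = (-22368 + 1333) + (-10187 - 3233)/(-12701 - 16325) = -21035 - 13420/(-29026) = -21035 - 13420*(-1/29026) = -21035 + 6710/14513 = -305274245/14513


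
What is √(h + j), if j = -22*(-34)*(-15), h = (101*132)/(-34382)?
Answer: I*√3315966592026/17191 ≈ 105.93*I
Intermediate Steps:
h = -6666/17191 (h = 13332*(-1/34382) = -6666/17191 ≈ -0.38776)
j = -11220 (j = 748*(-15) = -11220)
√(h + j) = √(-6666/17191 - 11220) = √(-192889686/17191) = I*√3315966592026/17191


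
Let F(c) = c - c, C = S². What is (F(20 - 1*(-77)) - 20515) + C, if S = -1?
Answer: -20514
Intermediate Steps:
C = 1 (C = (-1)² = 1)
F(c) = 0
(F(20 - 1*(-77)) - 20515) + C = (0 - 20515) + 1 = -20515 + 1 = -20514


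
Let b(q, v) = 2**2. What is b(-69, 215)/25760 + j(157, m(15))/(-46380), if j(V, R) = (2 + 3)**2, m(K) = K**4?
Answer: -5731/14934360 ≈ -0.00038375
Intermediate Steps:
b(q, v) = 4
j(V, R) = 25 (j(V, R) = 5**2 = 25)
b(-69, 215)/25760 + j(157, m(15))/(-46380) = 4/25760 + 25/(-46380) = 4*(1/25760) + 25*(-1/46380) = 1/6440 - 5/9276 = -5731/14934360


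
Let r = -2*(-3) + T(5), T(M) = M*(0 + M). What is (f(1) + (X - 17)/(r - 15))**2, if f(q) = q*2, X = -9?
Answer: 9/64 ≈ 0.14063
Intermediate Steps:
T(M) = M**2 (T(M) = M*M = M**2)
f(q) = 2*q
r = 31 (r = -2*(-3) + 5**2 = 6 + 25 = 31)
(f(1) + (X - 17)/(r - 15))**2 = (2*1 + (-9 - 17)/(31 - 15))**2 = (2 - 26/16)**2 = (2 - 26*1/16)**2 = (2 - 13/8)**2 = (3/8)**2 = 9/64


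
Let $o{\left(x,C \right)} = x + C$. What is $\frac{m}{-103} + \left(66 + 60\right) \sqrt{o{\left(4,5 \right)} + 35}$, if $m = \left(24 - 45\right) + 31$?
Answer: $- \frac{10}{103} + 252 \sqrt{11} \approx 835.69$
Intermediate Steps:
$o{\left(x,C \right)} = C + x$
$m = 10$ ($m = -21 + 31 = 10$)
$\frac{m}{-103} + \left(66 + 60\right) \sqrt{o{\left(4,5 \right)} + 35} = \frac{10}{-103} + \left(66 + 60\right) \sqrt{\left(5 + 4\right) + 35} = 10 \left(- \frac{1}{103}\right) + 126 \sqrt{9 + 35} = - \frac{10}{103} + 126 \sqrt{44} = - \frac{10}{103} + 126 \cdot 2 \sqrt{11} = - \frac{10}{103} + 252 \sqrt{11}$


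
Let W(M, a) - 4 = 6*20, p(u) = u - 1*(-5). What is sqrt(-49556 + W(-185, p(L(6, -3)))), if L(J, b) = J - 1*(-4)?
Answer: 2*I*sqrt(12358) ≈ 222.33*I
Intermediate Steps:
L(J, b) = 4 + J (L(J, b) = J + 4 = 4 + J)
p(u) = 5 + u (p(u) = u + 5 = 5 + u)
W(M, a) = 124 (W(M, a) = 4 + 6*20 = 4 + 120 = 124)
sqrt(-49556 + W(-185, p(L(6, -3)))) = sqrt(-49556 + 124) = sqrt(-49432) = 2*I*sqrt(12358)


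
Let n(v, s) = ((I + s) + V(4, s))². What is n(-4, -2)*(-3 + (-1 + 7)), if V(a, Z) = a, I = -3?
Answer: 3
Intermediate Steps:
n(v, s) = (1 + s)² (n(v, s) = ((-3 + s) + 4)² = (1 + s)²)
n(-4, -2)*(-3 + (-1 + 7)) = (1 - 2)²*(-3 + (-1 + 7)) = (-1)²*(-3 + 6) = 1*3 = 3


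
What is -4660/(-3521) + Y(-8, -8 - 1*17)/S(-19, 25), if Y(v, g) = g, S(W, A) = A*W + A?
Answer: 87401/63378 ≈ 1.3790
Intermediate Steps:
S(W, A) = A + A*W
-4660/(-3521) + Y(-8, -8 - 1*17)/S(-19, 25) = -4660/(-3521) + (-8 - 1*17)/((25*(1 - 19))) = -4660*(-1/3521) + (-8 - 17)/((25*(-18))) = 4660/3521 - 25/(-450) = 4660/3521 - 25*(-1/450) = 4660/3521 + 1/18 = 87401/63378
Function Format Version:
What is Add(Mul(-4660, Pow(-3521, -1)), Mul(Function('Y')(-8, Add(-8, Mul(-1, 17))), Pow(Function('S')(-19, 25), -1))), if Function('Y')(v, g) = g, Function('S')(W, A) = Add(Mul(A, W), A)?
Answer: Rational(87401, 63378) ≈ 1.3790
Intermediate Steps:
Function('S')(W, A) = Add(A, Mul(A, W))
Add(Mul(-4660, Pow(-3521, -1)), Mul(Function('Y')(-8, Add(-8, Mul(-1, 17))), Pow(Function('S')(-19, 25), -1))) = Add(Mul(-4660, Pow(-3521, -1)), Mul(Add(-8, Mul(-1, 17)), Pow(Mul(25, Add(1, -19)), -1))) = Add(Mul(-4660, Rational(-1, 3521)), Mul(Add(-8, -17), Pow(Mul(25, -18), -1))) = Add(Rational(4660, 3521), Mul(-25, Pow(-450, -1))) = Add(Rational(4660, 3521), Mul(-25, Rational(-1, 450))) = Add(Rational(4660, 3521), Rational(1, 18)) = Rational(87401, 63378)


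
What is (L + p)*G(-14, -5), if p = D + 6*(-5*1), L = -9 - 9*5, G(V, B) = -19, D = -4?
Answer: 1672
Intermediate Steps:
L = -54 (L = -9 - 45 = -54)
p = -34 (p = -4 + 6*(-5*1) = -4 + 6*(-5) = -4 - 30 = -34)
(L + p)*G(-14, -5) = (-54 - 34)*(-19) = -88*(-19) = 1672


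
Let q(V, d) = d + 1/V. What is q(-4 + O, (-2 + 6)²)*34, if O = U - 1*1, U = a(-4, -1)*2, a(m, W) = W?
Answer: 3774/7 ≈ 539.14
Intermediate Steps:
U = -2 (U = -1*2 = -2)
O = -3 (O = -2 - 1*1 = -2 - 1 = -3)
q(V, d) = d + 1/V
q(-4 + O, (-2 + 6)²)*34 = ((-2 + 6)² + 1/(-4 - 3))*34 = (4² + 1/(-7))*34 = (16 - ⅐)*34 = (111/7)*34 = 3774/7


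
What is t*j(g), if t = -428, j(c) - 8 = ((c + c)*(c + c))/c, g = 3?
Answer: -8560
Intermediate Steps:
j(c) = 8 + 4*c (j(c) = 8 + ((c + c)*(c + c))/c = 8 + ((2*c)*(2*c))/c = 8 + (4*c²)/c = 8 + 4*c)
t*j(g) = -428*(8 + 4*3) = -428*(8 + 12) = -428*20 = -8560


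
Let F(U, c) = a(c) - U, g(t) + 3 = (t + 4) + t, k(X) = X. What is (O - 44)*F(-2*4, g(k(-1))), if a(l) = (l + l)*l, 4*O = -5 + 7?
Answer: -435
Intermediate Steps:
g(t) = 1 + 2*t (g(t) = -3 + ((t + 4) + t) = -3 + ((4 + t) + t) = -3 + (4 + 2*t) = 1 + 2*t)
O = ½ (O = (-5 + 7)/4 = (¼)*2 = ½ ≈ 0.50000)
a(l) = 2*l² (a(l) = (2*l)*l = 2*l²)
F(U, c) = -U + 2*c² (F(U, c) = 2*c² - U = -U + 2*c²)
(O - 44)*F(-2*4, g(k(-1))) = (½ - 44)*(-(-2)*4 + 2*(1 + 2*(-1))²) = -87*(-1*(-8) + 2*(1 - 2)²)/2 = -87*(8 + 2*(-1)²)/2 = -87*(8 + 2*1)/2 = -87*(8 + 2)/2 = -87/2*10 = -435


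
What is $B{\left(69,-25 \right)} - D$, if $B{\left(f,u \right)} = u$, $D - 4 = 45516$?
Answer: $-45545$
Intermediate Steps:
$D = 45520$ ($D = 4 + 45516 = 45520$)
$B{\left(69,-25 \right)} - D = -25 - 45520 = -45545$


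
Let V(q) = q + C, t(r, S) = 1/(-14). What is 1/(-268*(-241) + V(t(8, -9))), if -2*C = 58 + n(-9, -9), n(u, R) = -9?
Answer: 7/451944 ≈ 1.5489e-5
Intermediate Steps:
t(r, S) = -1/14
C = -49/2 (C = -(58 - 9)/2 = -½*49 = -49/2 ≈ -24.500)
V(q) = -49/2 + q (V(q) = q - 49/2 = -49/2 + q)
1/(-268*(-241) + V(t(8, -9))) = 1/(-268*(-241) + (-49/2 - 1/14)) = 1/(64588 - 172/7) = 1/(451944/7) = 7/451944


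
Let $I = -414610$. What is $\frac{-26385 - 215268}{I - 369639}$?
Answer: $\frac{241653}{784249} \approx 0.30813$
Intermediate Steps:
$\frac{-26385 - 215268}{I - 369639} = \frac{-26385 - 215268}{-414610 - 369639} = - \frac{241653}{-784249} = \left(-241653\right) \left(- \frac{1}{784249}\right) = \frac{241653}{784249}$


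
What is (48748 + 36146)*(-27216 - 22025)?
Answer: -4180265454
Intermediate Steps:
(48748 + 36146)*(-27216 - 22025) = 84894*(-49241) = -4180265454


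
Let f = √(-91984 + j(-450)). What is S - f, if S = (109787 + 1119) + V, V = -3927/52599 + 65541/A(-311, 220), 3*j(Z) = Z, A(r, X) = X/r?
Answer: 70413449797/3857260 - I*√92134 ≈ 18255.0 - 303.54*I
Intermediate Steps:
j(Z) = Z/3
V = -357379827763/3857260 (V = -3927/52599 + 65541/((220/(-311))) = -3927*1/52599 + 65541/((220*(-1/311))) = -1309/17533 + 65541/(-220/311) = -1309/17533 + 65541*(-311/220) = -1309/17533 - 20383251/220 = -357379827763/3857260 ≈ -92651.)
S = 70413449797/3857260 (S = (109787 + 1119) - 357379827763/3857260 = 110906 - 357379827763/3857260 = 70413449797/3857260 ≈ 18255.)
f = I*√92134 (f = √(-91984 + (⅓)*(-450)) = √(-91984 - 150) = √(-92134) = I*√92134 ≈ 303.54*I)
S - f = 70413449797/3857260 - I*√92134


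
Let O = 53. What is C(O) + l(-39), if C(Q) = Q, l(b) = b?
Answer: 14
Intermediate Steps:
C(O) + l(-39) = 53 - 39 = 14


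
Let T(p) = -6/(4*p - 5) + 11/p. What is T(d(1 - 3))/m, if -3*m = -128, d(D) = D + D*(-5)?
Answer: 83/3072 ≈ 0.027018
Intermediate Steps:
d(D) = -4*D (d(D) = D - 5*D = -4*D)
T(p) = -6/(-5 + 4*p) + 11/p
m = 128/3 (m = -⅓*(-128) = 128/3 ≈ 42.667)
T(d(1 - 3))/m = ((-55 + 38*(-4*(1 - 3)))/(((-4*(1 - 3)))*(-5 + 4*(-4*(1 - 3)))))/(128/3) = ((-55 + 38*(-4*(-2)))/(((-4*(-2)))*(-5 + 4*(-4*(-2)))))*(3/128) = ((-55 + 38*8)/(8*(-5 + 4*8)))*(3/128) = ((-55 + 304)/(8*(-5 + 32)))*(3/128) = ((⅛)*249/27)*(3/128) = ((⅛)*(1/27)*249)*(3/128) = (83/72)*(3/128) = 83/3072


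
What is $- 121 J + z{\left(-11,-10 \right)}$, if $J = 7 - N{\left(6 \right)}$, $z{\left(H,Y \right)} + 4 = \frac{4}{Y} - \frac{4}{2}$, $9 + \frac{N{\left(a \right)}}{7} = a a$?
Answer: $\frac{110078}{5} \approx 22016.0$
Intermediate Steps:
$N{\left(a \right)} = -63 + 7 a^{2}$ ($N{\left(a \right)} = -63 + 7 a a = -63 + 7 a^{2}$)
$z{\left(H,Y \right)} = -6 + \frac{4}{Y}$ ($z{\left(H,Y \right)} = -4 + \left(\frac{4}{Y} - \frac{4}{2}\right) = -4 + \left(\frac{4}{Y} - 2\right) = -4 - \left(2 - \frac{4}{Y}\right) = -6 + \frac{4}{Y}$)
$J = -182$ ($J = 7 - \left(-63 + 7 \cdot 6^{2}\right) = 7 - \left(-63 + 7 \cdot 36\right) = 7 - \left(-63 + 252\right) = 7 - 189 = -182$)
$- 121 J + z{\left(-11,-10 \right)} = \left(-121\right) \left(-182\right) - \left(6 - \frac{4}{-10}\right) = 22022 + \left(-6 + 4 \left(- \frac{1}{10}\right)\right) = 22022 - \frac{32}{5} = \frac{110078}{5}$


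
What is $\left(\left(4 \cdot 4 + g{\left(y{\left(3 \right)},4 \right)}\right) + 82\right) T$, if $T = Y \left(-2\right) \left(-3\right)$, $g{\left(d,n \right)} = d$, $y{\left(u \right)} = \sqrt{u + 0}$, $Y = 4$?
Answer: $2352 + 24 \sqrt{3} \approx 2393.6$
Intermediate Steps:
$y{\left(u \right)} = \sqrt{u}$
$T = 24$ ($T = 4 \left(-2\right) \left(-3\right) = \left(-8\right) \left(-3\right) = 24$)
$\left(\left(4 \cdot 4 + g{\left(y{\left(3 \right)},4 \right)}\right) + 82\right) T = \left(\left(4 \cdot 4 + \sqrt{3}\right) + 82\right) 24 = \left(\left(16 + \sqrt{3}\right) + 82\right) 24 = \left(98 + \sqrt{3}\right) 24 = 2352 + 24 \sqrt{3}$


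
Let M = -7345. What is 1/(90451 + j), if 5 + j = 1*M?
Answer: 1/83101 ≈ 1.2034e-5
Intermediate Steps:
j = -7350 (j = -5 + 1*(-7345) = -5 - 7345 = -7350)
1/(90451 + j) = 1/(90451 - 7350) = 1/83101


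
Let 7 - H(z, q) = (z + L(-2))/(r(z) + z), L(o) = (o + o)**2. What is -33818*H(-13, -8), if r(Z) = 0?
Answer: -3178892/13 ≈ -2.4453e+5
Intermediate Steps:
L(o) = 4*o**2 (L(o) = (2*o)**2 = 4*o**2)
H(z, q) = 7 - (16 + z)/z (H(z, q) = 7 - (z + 4*(-2)**2)/(0 + z) = 7 - (z + 4*4)/z = 7 - (z + 16)/z = 7 - (16 + z)/z)
-33818*H(-13, -8) = -33818*(6 - 16/(-13)) = -33818*(6 - 16*(-1/13)) = -33818*(6 + 16/13) = -33818*94/13 = -3178892/13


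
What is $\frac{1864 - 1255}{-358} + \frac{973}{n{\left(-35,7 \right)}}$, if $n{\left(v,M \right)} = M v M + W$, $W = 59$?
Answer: $- \frac{678419}{296424} \approx -2.2887$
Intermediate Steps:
$n{\left(v,M \right)} = 59 + v M^{2}$ ($n{\left(v,M \right)} = M v M + 59 = v M^{2} + 59 = 59 + v M^{2}$)
$\frac{1864 - 1255}{-358} + \frac{973}{n{\left(-35,7 \right)}} = \frac{1864 - 1255}{-358} + \frac{973}{59 - 35 \cdot 7^{2}} = 609 \left(- \frac{1}{358}\right) + \frac{973}{59 - 1715} = - \frac{609}{358} + \frac{973}{59 - 1715} = - \frac{609}{358} + \frac{973}{-1656} = - \frac{609}{358} + 973 \left(- \frac{1}{1656}\right) = - \frac{609}{358} - \frac{973}{1656} = - \frac{678419}{296424}$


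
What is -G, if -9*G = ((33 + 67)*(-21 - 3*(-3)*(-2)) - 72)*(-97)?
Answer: 128428/3 ≈ 42809.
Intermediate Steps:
G = -128428/3 (G = -((33 + 67)*(-21 - 3*(-3)*(-2)) - 72)*(-97)/9 = -(100*(-21 + 9*(-2)) - 72)*(-97)/9 = -(100*(-21 - 18) - 72)*(-97)/9 = -(100*(-39) - 72)*(-97)/9 = -(-3900 - 72)*(-97)/9 = -(-1324)*(-97)/3 = -1/9*385284 = -128428/3 ≈ -42809.)
-G = -1*(-128428/3) = 128428/3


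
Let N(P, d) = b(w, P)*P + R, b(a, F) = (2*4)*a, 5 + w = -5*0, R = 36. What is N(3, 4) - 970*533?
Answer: -517094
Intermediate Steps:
w = -5 (w = -5 - 5*0 = -5 + 0 = -5)
b(a, F) = 8*a
N(P, d) = 36 - 40*P (N(P, d) = (8*(-5))*P + 36 = -40*P + 36 = 36 - 40*P)
N(3, 4) - 970*533 = (36 - 40*3) - 970*533 = (36 - 120) - 517010 = -84 - 517010 = -517094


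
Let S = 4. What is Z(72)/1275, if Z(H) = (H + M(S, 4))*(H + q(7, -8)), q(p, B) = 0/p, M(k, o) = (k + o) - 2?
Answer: 1872/425 ≈ 4.4047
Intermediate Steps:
M(k, o) = -2 + k + o
q(p, B) = 0
Z(H) = H*(6 + H) (Z(H) = (H + (-2 + 4 + 4))*(H + 0) = (H + 6)*H = (6 + H)*H = H*(6 + H))
Z(72)/1275 = (72*(6 + 72))/1275 = (72*78)*(1/1275) = 5616*(1/1275) = 1872/425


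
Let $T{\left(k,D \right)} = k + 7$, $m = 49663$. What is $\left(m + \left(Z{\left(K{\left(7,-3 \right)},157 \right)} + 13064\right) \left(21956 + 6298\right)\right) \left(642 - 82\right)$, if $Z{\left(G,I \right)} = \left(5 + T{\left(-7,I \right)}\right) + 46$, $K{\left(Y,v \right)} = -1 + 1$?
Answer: $207536488880$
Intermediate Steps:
$K{\left(Y,v \right)} = 0$
$T{\left(k,D \right)} = 7 + k$
$Z{\left(G,I \right)} = 51$ ($Z{\left(G,I \right)} = \left(5 + \left(7 - 7\right)\right) + 46 = \left(5 + 0\right) + 46 = 5 + 46 = 51$)
$\left(m + \left(Z{\left(K{\left(7,-3 \right)},157 \right)} + 13064\right) \left(21956 + 6298\right)\right) \left(642 - 82\right) = \left(49663 + \left(51 + 13064\right) \left(21956 + 6298\right)\right) \left(642 - 82\right) = \left(49663 + 13115 \cdot 28254\right) 560 = \left(49663 + 370551210\right) 560 = 370600873 \cdot 560 = 207536488880$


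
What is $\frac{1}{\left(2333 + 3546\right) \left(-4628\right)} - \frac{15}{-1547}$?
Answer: $\frac{31393741}{3237753428} \approx 0.0096962$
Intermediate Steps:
$\frac{1}{\left(2333 + 3546\right) \left(-4628\right)} - \frac{15}{-1547} = \frac{1}{5879} \left(- \frac{1}{4628}\right) - - \frac{15}{1547} = \frac{1}{5879} \left(- \frac{1}{4628}\right) + \frac{15}{1547} = - \frac{1}{27208012} + \frac{15}{1547} = \frac{31393741}{3237753428}$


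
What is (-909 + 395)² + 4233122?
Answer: 4497318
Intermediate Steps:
(-909 + 395)² + 4233122 = (-514)² + 4233122 = 264196 + 4233122 = 4497318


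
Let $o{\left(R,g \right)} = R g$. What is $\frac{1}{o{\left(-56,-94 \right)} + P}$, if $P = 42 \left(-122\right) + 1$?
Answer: $\frac{1}{141} \approx 0.0070922$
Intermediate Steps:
$P = -5123$ ($P = -5124 + 1 = -5123$)
$\frac{1}{o{\left(-56,-94 \right)} + P} = \frac{1}{\left(-56\right) \left(-94\right) - 5123} = \frac{1}{5264 - 5123} = \frac{1}{141}$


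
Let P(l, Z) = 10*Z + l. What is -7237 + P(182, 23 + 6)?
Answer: -6765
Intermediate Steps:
P(l, Z) = l + 10*Z
-7237 + P(182, 23 + 6) = -7237 + (182 + 10*(23 + 6)) = -7237 + (182 + 10*29) = -7237 + (182 + 290) = -7237 + 472 = -6765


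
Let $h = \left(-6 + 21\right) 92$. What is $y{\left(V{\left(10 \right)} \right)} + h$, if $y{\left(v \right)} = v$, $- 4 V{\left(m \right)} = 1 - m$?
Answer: $\frac{5529}{4} \approx 1382.3$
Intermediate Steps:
$V{\left(m \right)} = - \frac{1}{4} + \frac{m}{4}$ ($V{\left(m \right)} = - \frac{1 - m}{4} = - \frac{1}{4} + \frac{m}{4}$)
$h = 1380$ ($h = 15 \cdot 92 = 1380$)
$y{\left(V{\left(10 \right)} \right)} + h = \left(- \frac{1}{4} + \frac{1}{4} \cdot 10\right) + 1380 = \left(- \frac{1}{4} + \frac{5}{2}\right) + 1380 = \frac{9}{4} + 1380 = \frac{5529}{4}$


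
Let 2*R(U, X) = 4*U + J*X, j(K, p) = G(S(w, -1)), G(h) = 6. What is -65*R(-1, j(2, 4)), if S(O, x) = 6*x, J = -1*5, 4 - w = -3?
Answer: 1105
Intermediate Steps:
w = 7 (w = 4 - 1*(-3) = 4 + 3 = 7)
J = -5
j(K, p) = 6
R(U, X) = 2*U - 5*X/2 (R(U, X) = (4*U - 5*X)/2 = (-5*X + 4*U)/2 = 2*U - 5*X/2)
-65*R(-1, j(2, 4)) = -65*(2*(-1) - 5/2*6) = -65*(-2 - 15) = -65*(-17) = 1105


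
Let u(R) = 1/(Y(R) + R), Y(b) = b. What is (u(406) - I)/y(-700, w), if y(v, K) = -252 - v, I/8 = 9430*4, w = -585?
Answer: -245029119/363776 ≈ -673.57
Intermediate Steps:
u(R) = 1/(2*R) (u(R) = 1/(R + R) = 1/(2*R))
I = 301760 (I = 8*(9430*4) = 8*37720 = 301760)
(u(406) - I)/y(-700, w) = ((½)/406 - 1*301760)/(-252 - 1*(-700)) = ((½)*(1/406) - 301760)/(-252 + 700) = (1/812 - 301760)/448 = -245029119/812*1/448 = -245029119/363776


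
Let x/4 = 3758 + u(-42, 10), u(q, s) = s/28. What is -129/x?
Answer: -301/35078 ≈ -0.0085809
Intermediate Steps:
u(q, s) = s/28 (u(q, s) = s*(1/28) = s/28)
x = 105234/7 (x = 4*(3758 + (1/28)*10) = 4*(3758 + 5/14) = 4*(52617/14) = 105234/7 ≈ 15033.)
-129/x = -129/105234/7 = -129*7/105234 = -301/35078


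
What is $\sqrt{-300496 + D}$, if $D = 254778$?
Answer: $i \sqrt{45718} \approx 213.82 i$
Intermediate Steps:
$\sqrt{-300496 + D} = \sqrt{-300496 + 254778} = \sqrt{-45718} = i \sqrt{45718}$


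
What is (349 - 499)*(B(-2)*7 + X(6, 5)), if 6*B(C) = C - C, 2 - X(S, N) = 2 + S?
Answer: 900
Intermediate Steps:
X(S, N) = -S (X(S, N) = 2 - (2 + S) = 2 + (-2 - S) = -S)
B(C) = 0 (B(C) = (C - C)/6 = (⅙)*0 = 0)
(349 - 499)*(B(-2)*7 + X(6, 5)) = (349 - 499)*(0*7 - 1*6) = -150*(0 - 6) = -150*(-6) = 900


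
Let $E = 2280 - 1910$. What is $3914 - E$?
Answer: $3544$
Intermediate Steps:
$E = 370$
$3914 - E = 3914 - 370 = 3544$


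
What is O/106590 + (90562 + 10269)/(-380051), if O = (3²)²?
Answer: -3572264053/13503212030 ≈ -0.26455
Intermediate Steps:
O = 81 (O = 9² = 81)
O/106590 + (90562 + 10269)/(-380051) = 81/106590 + (90562 + 10269)/(-380051) = 81*(1/106590) + 100831*(-1/380051) = 27/35530 - 100831/380051 = -3572264053/13503212030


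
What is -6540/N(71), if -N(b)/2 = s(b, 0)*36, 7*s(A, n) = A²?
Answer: 3815/30246 ≈ 0.12613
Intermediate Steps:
s(A, n) = A²/7
N(b) = -72*b²/7 (N(b) = -2*b²/7*36 = -72*b²/7)
-6540/N(71) = -6540/((-72/7*71²)) = -6540/((-72/7*5041)) = -6540/(-362952/7) = -6540*(-7/362952) = 3815/30246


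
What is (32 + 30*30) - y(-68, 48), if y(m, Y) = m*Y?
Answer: 4196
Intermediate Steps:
y(m, Y) = Y*m
(32 + 30*30) - y(-68, 48) = (32 + 30*30) - 48*(-68) = (32 + 900) - 1*(-3264) = 932 + 3264 = 4196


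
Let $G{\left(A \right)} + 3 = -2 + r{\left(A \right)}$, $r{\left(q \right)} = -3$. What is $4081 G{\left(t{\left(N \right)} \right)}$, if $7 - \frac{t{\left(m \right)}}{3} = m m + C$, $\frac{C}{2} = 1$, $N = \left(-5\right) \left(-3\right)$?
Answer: $-32648$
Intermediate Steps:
$N = 15$
$C = 2$ ($C = 2 \cdot 1 = 2$)
$t{\left(m \right)} = 15 - 3 m^{2}$ ($t{\left(m \right)} = 21 - 3 \left(m m + 2\right) = 21 - 3 \left(m^{2} + 2\right) = 21 - 3 \left(2 + m^{2}\right) = 21 - \left(6 + 3 m^{2}\right) = 15 - 3 m^{2}$)
$G{\left(A \right)} = -8$ ($G{\left(A \right)} = -3 - 5 = -8$)
$4081 G{\left(t{\left(N \right)} \right)} = 4081 \left(-8\right) = -32648$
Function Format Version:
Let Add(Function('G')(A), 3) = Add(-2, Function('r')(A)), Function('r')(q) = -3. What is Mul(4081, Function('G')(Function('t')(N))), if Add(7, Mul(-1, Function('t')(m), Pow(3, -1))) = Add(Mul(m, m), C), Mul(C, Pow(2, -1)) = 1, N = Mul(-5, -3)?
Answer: -32648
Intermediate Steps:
N = 15
C = 2 (C = Mul(2, 1) = 2)
Function('t')(m) = Add(15, Mul(-3, Pow(m, 2))) (Function('t')(m) = Add(21, Mul(-3, Add(Mul(m, m), 2))) = Add(21, Mul(-3, Add(Pow(m, 2), 2))) = Add(21, Mul(-3, Add(2, Pow(m, 2)))) = Add(21, Add(-6, Mul(-3, Pow(m, 2)))) = Add(15, Mul(-3, Pow(m, 2))))
Function('G')(A) = -8 (Function('G')(A) = Add(-3, Add(-2, -3)) = Add(-3, -5) = -8)
Mul(4081, Function('G')(Function('t')(N))) = Mul(4081, -8) = -32648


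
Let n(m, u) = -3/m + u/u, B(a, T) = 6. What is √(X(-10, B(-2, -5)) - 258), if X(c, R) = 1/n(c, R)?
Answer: 4*I*√2717/13 ≈ 16.038*I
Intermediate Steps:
n(m, u) = 1 - 3/m (n(m, u) = -3/m + 1 = 1 - 3/m)
X(c, R) = c/(-3 + c) (X(c, R) = 1/((-3 + c)/c) = c/(-3 + c))
√(X(-10, B(-2, -5)) - 258) = √(-10/(-3 - 10) - 258) = √(-10/(-13) - 258) = √(-10*(-1/13) - 258) = √(10/13 - 258) = √(-3344/13) = 4*I*√2717/13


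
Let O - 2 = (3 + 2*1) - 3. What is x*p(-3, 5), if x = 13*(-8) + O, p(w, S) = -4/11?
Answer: 400/11 ≈ 36.364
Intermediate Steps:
p(w, S) = -4/11 (p(w, S) = -4*1/11 = -4/11)
O = 4 (O = 2 + ((3 + 2*1) - 3) = 2 + ((3 + 2) - 3) = 2 + (5 - 3) = 2 + 2 = 4)
x = -100 (x = 13*(-8) + 4 = -104 + 4 = -100)
x*p(-3, 5) = -100*(-4/11) = 400/11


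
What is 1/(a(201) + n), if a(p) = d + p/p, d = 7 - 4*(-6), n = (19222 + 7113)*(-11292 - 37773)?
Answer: -1/1292126743 ≈ -7.7392e-10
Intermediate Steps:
n = -1292126775 (n = 26335*(-49065) = -1292126775)
d = 31 (d = 7 + 24 = 31)
a(p) = 32 (a(p) = 31 + p/p = 31 + 1 = 32)
1/(a(201) + n) = 1/(32 - 1292126775) = 1/(-1292126743) = -1/1292126743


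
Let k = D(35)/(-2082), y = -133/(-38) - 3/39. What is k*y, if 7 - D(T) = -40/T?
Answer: -1691/126308 ≈ -0.013388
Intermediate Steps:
D(T) = 7 + 40/T (D(T) = 7 - (-40)/T = 7 + 40/T)
y = 89/26 (y = -133*(-1/38) - 3*1/39 = 7/2 - 1/13 = 89/26 ≈ 3.4231)
k = -19/4858 (k = (7 + 40/35)/(-2082) = (7 + 40*(1/35))*(-1/2082) = (7 + 8/7)*(-1/2082) = (57/7)*(-1/2082) = -19/4858 ≈ -0.0039111)
k*y = -19/4858*89/26 = -1691/126308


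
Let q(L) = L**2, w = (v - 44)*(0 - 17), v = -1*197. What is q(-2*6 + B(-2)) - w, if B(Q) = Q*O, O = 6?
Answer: -3521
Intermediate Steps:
B(Q) = 6*Q (B(Q) = Q*6 = 6*Q)
v = -197
w = 4097 (w = (-197 - 44)*(0 - 17) = -241*(-17) = 4097)
q(-2*6 + B(-2)) - w = (-2*6 + 6*(-2))**2 - 1*4097 = (-12 - 12)**2 - 4097 = (-24)**2 - 4097 = 576 - 4097 = -3521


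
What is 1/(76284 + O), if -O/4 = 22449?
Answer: -1/13512 ≈ -7.4008e-5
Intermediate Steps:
O = -89796 (O = -4*22449 = -89796)
1/(76284 + O) = 1/(76284 - 89796) = 1/(-13512) = -1/13512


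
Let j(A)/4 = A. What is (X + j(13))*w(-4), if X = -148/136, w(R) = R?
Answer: -3462/17 ≈ -203.65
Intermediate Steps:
j(A) = 4*A
X = -37/34 (X = -148*1/136 = -37/34 ≈ -1.0882)
(X + j(13))*w(-4) = (-37/34 + 4*13)*(-4) = (-37/34 + 52)*(-4) = (1731/34)*(-4) = -3462/17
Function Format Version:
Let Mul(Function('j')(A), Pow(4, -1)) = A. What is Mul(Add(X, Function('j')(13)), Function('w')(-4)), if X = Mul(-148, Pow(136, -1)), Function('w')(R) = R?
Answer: Rational(-3462, 17) ≈ -203.65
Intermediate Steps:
Function('j')(A) = Mul(4, A)
X = Rational(-37, 34) (X = Mul(-148, Rational(1, 136)) = Rational(-37, 34) ≈ -1.0882)
Mul(Add(X, Function('j')(13)), Function('w')(-4)) = Mul(Add(Rational(-37, 34), Mul(4, 13)), -4) = Mul(Add(Rational(-37, 34), 52), -4) = Mul(Rational(1731, 34), -4) = Rational(-3462, 17)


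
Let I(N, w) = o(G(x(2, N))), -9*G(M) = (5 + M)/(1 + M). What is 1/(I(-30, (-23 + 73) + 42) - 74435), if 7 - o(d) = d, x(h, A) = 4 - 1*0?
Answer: -5/372139 ≈ -1.3436e-5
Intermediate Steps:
x(h, A) = 4 (x(h, A) = 4 + 0 = 4)
G(M) = -(5 + M)/(9*(1 + M))
o(d) = 7 - d
I(N, w) = 36/5 (I(N, w) = 7 - (-5 - 1*4)/(9*(1 + 4)) = 7 - (-5 - 4)/(9*5) = 7 - (-9)/(9*5) = 7 - 1*(-⅕) = 7 + ⅕ = 36/5)
1/(I(-30, (-23 + 73) + 42) - 74435) = 1/(36/5 - 74435) = 1/(-372139/5) = -5/372139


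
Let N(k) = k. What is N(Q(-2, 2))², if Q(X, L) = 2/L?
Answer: 1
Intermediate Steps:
N(Q(-2, 2))² = (2/2)² = (2*(½))² = 1² = 1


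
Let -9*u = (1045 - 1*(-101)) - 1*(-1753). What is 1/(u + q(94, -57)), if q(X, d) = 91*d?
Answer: -9/49582 ≈ -0.00018152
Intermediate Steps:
u = -2899/9 (u = -((1045 - 1*(-101)) - 1*(-1753))/9 = -((1045 + 101) + 1753)/9 = -(1146 + 1753)/9 = -⅑*2899 = -2899/9 ≈ -322.11)
1/(u + q(94, -57)) = 1/(-2899/9 + 91*(-57)) = 1/(-2899/9 - 5187) = 1/(-49582/9) = -9/49582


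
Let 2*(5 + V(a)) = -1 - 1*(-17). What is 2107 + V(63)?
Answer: 2110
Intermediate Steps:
V(a) = 3 (V(a) = -5 + (-1 - 1*(-17))/2 = -5 + (-1 + 17)/2 = -5 + (½)*16 = -5 + 8 = 3)
2107 + V(63) = 2107 + 3 = 2110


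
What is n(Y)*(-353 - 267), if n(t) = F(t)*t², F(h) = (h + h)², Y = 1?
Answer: -2480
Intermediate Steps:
F(h) = 4*h² (F(h) = (2*h)² = 4*h²)
n(t) = 4*t⁴ (n(t) = (4*t²)*t² = 4*t⁴)
n(Y)*(-353 - 267) = (4*1⁴)*(-353 - 267) = (4*1)*(-620) = 4*(-620) = -2480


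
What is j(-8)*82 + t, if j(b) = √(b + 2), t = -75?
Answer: -75 + 82*I*√6 ≈ -75.0 + 200.86*I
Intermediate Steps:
j(b) = √(2 + b)
j(-8)*82 + t = √(2 - 8)*82 - 75 = √(-6)*82 - 75 = (I*√6)*82 - 75 = 82*I*√6 - 75 = -75 + 82*I*√6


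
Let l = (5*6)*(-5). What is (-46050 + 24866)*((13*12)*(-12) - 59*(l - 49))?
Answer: -209064896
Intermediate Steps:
l = -150 (l = 30*(-5) = -150)
(-46050 + 24866)*((13*12)*(-12) - 59*(l - 49)) = (-46050 + 24866)*((13*12)*(-12) - 59*(-150 - 49)) = -21184*(156*(-12) - 59*(-199)) = -21184*(-1872 + 11741) = -21184*9869 = -209064896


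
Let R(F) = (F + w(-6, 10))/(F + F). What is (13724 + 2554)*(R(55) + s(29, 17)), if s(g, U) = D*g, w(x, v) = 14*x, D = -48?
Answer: -1246479711/55 ≈ -2.2663e+7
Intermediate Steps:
s(g, U) = -48*g
R(F) = (-84 + F)/(2*F) (R(F) = (F + 14*(-6))/(F + F) = (F - 84)/((2*F)) = (-84 + F)*(1/(2*F)) = (-84 + F)/(2*F))
(13724 + 2554)*(R(55) + s(29, 17)) = (13724 + 2554)*((½)*(-84 + 55)/55 - 48*29) = 16278*((½)*(1/55)*(-29) - 1392) = 16278*(-29/110 - 1392) = 16278*(-153149/110) = -1246479711/55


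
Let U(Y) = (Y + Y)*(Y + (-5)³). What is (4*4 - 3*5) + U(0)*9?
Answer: 1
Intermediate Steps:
U(Y) = 2*Y*(-125 + Y) (U(Y) = (2*Y)*(Y - 125) = (2*Y)*(-125 + Y) = 2*Y*(-125 + Y))
(4*4 - 3*5) + U(0)*9 = (4*4 - 3*5) + (2*0*(-125 + 0))*9 = (16 - 15) + (2*0*(-125))*9 = 1 + 0*9 = 1 + 0 = 1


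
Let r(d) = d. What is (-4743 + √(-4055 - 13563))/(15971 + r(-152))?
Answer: -1581/5273 + I*√17618/15819 ≈ -0.29983 + 0.0083907*I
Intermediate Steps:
(-4743 + √(-4055 - 13563))/(15971 + r(-152)) = (-4743 + √(-4055 - 13563))/(15971 - 152) = (-4743 + √(-17618))/15819 = (-4743 + I*√17618)*(1/15819) = -1581/5273 + I*√17618/15819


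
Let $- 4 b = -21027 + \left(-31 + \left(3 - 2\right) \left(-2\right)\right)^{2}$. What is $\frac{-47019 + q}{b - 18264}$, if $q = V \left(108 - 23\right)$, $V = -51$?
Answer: $\frac{11412}{2951} \approx 3.8672$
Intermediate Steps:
$q = -4335$ ($q = - 51 \left(108 - 23\right) = \left(-51\right) 85 = -4335$)
$b = \frac{9969}{2}$ ($b = - \frac{-21027 + \left(-31 + \left(3 - 2\right) \left(-2\right)\right)^{2}}{4} = - \frac{-21027 + \left(-31 + 1 \left(-2\right)\right)^{2}}{4} = - \frac{-21027 + \left(-31 - 2\right)^{2}}{4} = - \frac{-21027 + \left(-33\right)^{2}}{4} = - \frac{-21027 + 1089}{4} = \left(- \frac{1}{4}\right) \left(-19938\right) = \frac{9969}{2} \approx 4984.5$)
$\frac{-47019 + q}{b - 18264} = \frac{-47019 - 4335}{\frac{9969}{2} - 18264} = - \frac{51354}{- \frac{26559}{2}} = \left(-51354\right) \left(- \frac{2}{26559}\right) = \frac{11412}{2951}$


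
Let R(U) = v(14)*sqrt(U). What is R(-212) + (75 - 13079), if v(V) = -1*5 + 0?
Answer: -13004 - 10*I*sqrt(53) ≈ -13004.0 - 72.801*I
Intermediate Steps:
v(V) = -5 (v(V) = -5 + 0 = -5)
R(U) = -5*sqrt(U)
R(-212) + (75 - 13079) = -10*I*sqrt(53) + (75 - 13079) = -10*I*sqrt(53) - 13004 = -13004 - 10*I*sqrt(53)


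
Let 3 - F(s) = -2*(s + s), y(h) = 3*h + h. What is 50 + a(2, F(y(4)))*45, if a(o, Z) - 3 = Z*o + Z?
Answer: 9230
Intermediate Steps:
y(h) = 4*h
F(s) = 3 + 4*s (F(s) = 3 - (-2)*(s + s) = 3 - (-2)*2*s = 3 - (-4)*s = 3 + 4*s)
a(o, Z) = 3 + Z + Z*o (a(o, Z) = 3 + (Z*o + Z) = 3 + (Z + Z*o) = 3 + Z + Z*o)
50 + a(2, F(y(4)))*45 = 50 + (3 + (3 + 4*(4*4)) + (3 + 4*(4*4))*2)*45 = 50 + (3 + (3 + 4*16) + (3 + 4*16)*2)*45 = 50 + (3 + (3 + 64) + (3 + 64)*2)*45 = 50 + (3 + 67 + 67*2)*45 = 50 + (3 + 67 + 134)*45 = 50 + 204*45 = 50 + 9180 = 9230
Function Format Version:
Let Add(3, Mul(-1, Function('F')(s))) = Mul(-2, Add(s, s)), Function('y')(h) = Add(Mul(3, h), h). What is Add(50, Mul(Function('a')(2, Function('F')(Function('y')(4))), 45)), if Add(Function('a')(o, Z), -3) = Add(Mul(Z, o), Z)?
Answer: 9230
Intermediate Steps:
Function('y')(h) = Mul(4, h)
Function('F')(s) = Add(3, Mul(4, s)) (Function('F')(s) = Add(3, Mul(-1, Mul(-2, Add(s, s)))) = Add(3, Mul(-1, Mul(-2, Mul(2, s)))) = Add(3, Mul(-1, Mul(-4, s))) = Add(3, Mul(4, s)))
Function('a')(o, Z) = Add(3, Z, Mul(Z, o)) (Function('a')(o, Z) = Add(3, Add(Mul(Z, o), Z)) = Add(3, Add(Z, Mul(Z, o))) = Add(3, Z, Mul(Z, o)))
Add(50, Mul(Function('a')(2, Function('F')(Function('y')(4))), 45)) = Add(50, Mul(Add(3, Add(3, Mul(4, Mul(4, 4))), Mul(Add(3, Mul(4, Mul(4, 4))), 2)), 45)) = Add(50, Mul(Add(3, Add(3, Mul(4, 16)), Mul(Add(3, Mul(4, 16)), 2)), 45)) = Add(50, Mul(Add(3, Add(3, 64), Mul(Add(3, 64), 2)), 45)) = Add(50, Mul(Add(3, 67, Mul(67, 2)), 45)) = Add(50, Mul(Add(3, 67, 134), 45)) = Add(50, Mul(204, 45)) = Add(50, 9180) = 9230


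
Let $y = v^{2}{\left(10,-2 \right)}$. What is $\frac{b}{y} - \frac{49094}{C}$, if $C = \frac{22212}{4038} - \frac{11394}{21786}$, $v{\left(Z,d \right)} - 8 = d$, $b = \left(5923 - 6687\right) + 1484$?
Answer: $- \frac{119725912622}{12163935} \approx -9842.7$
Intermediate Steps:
$b = 720$ ($b = -764 + 1484 = 720$)
$v{\left(Z,d \right)} = 8 + d$
$y = 36$ ($y = \left(8 - 2\right)^{2} = 6^{2} = 36$)
$C = \frac{12163935}{2443663}$ ($C = 22212 \cdot \frac{1}{4038} - \frac{1899}{3631} = \frac{3702}{673} - \frac{1899}{3631} = \frac{12163935}{2443663} \approx 4.9777$)
$\frac{b}{y} - \frac{49094}{C} = \frac{720}{36} - \frac{49094}{\frac{12163935}{2443663}} = 720 \cdot \frac{1}{36} - \frac{119969191322}{12163935} = 20 - \frac{119969191322}{12163935} = - \frac{119725912622}{12163935}$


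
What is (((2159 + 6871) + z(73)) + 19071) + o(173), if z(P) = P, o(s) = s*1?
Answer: 28347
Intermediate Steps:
o(s) = s
(((2159 + 6871) + z(73)) + 19071) + o(173) = (((2159 + 6871) + 73) + 19071) + 173 = ((9030 + 73) + 19071) + 173 = (9103 + 19071) + 173 = 28174 + 173 = 28347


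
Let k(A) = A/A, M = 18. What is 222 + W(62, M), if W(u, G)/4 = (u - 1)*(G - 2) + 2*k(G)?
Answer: 4134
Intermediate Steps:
k(A) = 1
W(u, G) = 8 + 4*(-1 + u)*(-2 + G) (W(u, G) = 4*((u - 1)*(G - 2) + 2*1) = 4*((-1 + u)*(-2 + G) + 2) = 4*(2 + (-1 + u)*(-2 + G)) = 8 + 4*(-1 + u)*(-2 + G))
222 + W(62, M) = 222 + (16 - 8*62 - 4*18 + 4*18*62) = 222 + (16 - 496 - 72 + 4464) = 222 + 3912 = 4134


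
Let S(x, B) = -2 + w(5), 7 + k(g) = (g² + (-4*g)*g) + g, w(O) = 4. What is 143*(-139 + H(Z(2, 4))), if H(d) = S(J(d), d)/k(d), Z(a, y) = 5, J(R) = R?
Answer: -139165/7 ≈ -19881.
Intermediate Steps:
k(g) = -7 + g - 3*g² (k(g) = -7 + ((g² + (-4*g)*g) + g) = -7 + ((g² - 4*g²) + g) = -7 + (-3*g² + g) = -7 + (g - 3*g²) = -7 + g - 3*g²)
S(x, B) = 2 (S(x, B) = -2 + 4 = 2)
H(d) = 2/(-7 + d - 3*d²)
143*(-139 + H(Z(2, 4))) = 143*(-139 - 2/(7 - 1*5 + 3*5²)) = 143*(-139 - 2/(7 - 5 + 3*25)) = 143*(-139 - 2/(7 - 5 + 75)) = 143*(-139 - 2/77) = 143*(-10705/77) = -139165/7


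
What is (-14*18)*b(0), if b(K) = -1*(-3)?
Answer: -756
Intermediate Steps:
b(K) = 3
(-14*18)*b(0) = -14*18*3 = -252*3 = -756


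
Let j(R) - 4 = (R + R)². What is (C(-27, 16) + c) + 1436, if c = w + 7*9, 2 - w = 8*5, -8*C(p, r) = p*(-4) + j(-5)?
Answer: 2869/2 ≈ 1434.5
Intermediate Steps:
j(R) = 4 + 4*R² (j(R) = 4 + (R + R)² = 4 + (2*R)² = 4 + 4*R²)
C(p, r) = -13 + p/2 (C(p, r) = -(p*(-4) + (4 + 4*(-5)²))/8 = -(-4*p + (4 + 4*25))/8 = -(-4*p + (4 + 100))/8 = -(-4*p + 104)/8 = -(104 - 4*p)/8 = -13 + p/2)
w = -38 (w = 2 - 8*5 = 2 - 1*40 = 2 - 40 = -38)
c = 25 (c = -38 + 7*9 = -38 + 63 = 25)
(C(-27, 16) + c) + 1436 = ((-13 + (½)*(-27)) + 25) + 1436 = ((-13 - 27/2) + 25) + 1436 = (-53/2 + 25) + 1436 = -3/2 + 1436 = 2869/2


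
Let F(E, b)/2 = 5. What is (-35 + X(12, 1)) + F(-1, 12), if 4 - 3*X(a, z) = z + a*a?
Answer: -72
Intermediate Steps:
F(E, b) = 10 (F(E, b) = 2*5 = 10)
X(a, z) = 4/3 - z/3 - a²/3 (X(a, z) = 4/3 - (z + a*a)/3 = 4/3 - (z + a²)/3 = 4/3 + (-z/3 - a²/3) = 4/3 - z/3 - a²/3)
(-35 + X(12, 1)) + F(-1, 12) = (-35 + (4/3 - ⅓*1 - ⅓*12²)) + 10 = (-35 + (4/3 - ⅓ - ⅓*144)) + 10 = (-35 + (4/3 - ⅓ - 48)) + 10 = (-35 - 47) + 10 = -82 + 10 = -72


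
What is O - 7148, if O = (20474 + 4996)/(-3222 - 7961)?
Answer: -79961554/11183 ≈ -7150.3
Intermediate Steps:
O = -25470/11183 (O = 25470/(-11183) = 25470*(-1/11183) = -25470/11183 ≈ -2.2776)
O - 7148 = -25470/11183 - 7148 = -79961554/11183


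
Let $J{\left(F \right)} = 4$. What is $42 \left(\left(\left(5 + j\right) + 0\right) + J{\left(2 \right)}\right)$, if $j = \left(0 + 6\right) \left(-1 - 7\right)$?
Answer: $-1638$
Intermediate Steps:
$j = -48$ ($j = 6 \left(-8\right) = -48$)
$42 \left(\left(\left(5 + j\right) + 0\right) + J{\left(2 \right)}\right) = 42 \left(\left(\left(5 - 48\right) + 0\right) + 4\right) = 42 \left(\left(-43 + 0\right) + 4\right) = 42 \left(-43 + 4\right) = 42 \left(-39\right) = -1638$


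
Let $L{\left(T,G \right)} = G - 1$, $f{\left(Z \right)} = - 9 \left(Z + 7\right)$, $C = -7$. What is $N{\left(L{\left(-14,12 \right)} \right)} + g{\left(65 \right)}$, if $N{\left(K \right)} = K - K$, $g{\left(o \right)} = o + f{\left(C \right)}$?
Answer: $65$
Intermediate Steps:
$f{\left(Z \right)} = -63 - 9 Z$ ($f{\left(Z \right)} = - 9 \left(7 + Z\right) = -63 - 9 Z$)
$L{\left(T,G \right)} = -1 + G$ ($L{\left(T,G \right)} = G - 1 = -1 + G$)
$g{\left(o \right)} = o$ ($g{\left(o \right)} = o - 0 = o + \left(-63 + 63\right) = o + 0 = o$)
$N{\left(K \right)} = 0$
$N{\left(L{\left(-14,12 \right)} \right)} + g{\left(65 \right)} = 0 + 65 = 65$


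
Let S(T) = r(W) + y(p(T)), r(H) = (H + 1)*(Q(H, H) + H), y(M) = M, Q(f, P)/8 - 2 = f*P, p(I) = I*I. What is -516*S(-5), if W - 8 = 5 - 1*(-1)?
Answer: -12381420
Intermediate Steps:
p(I) = I²
Q(f, P) = 16 + 8*P*f (Q(f, P) = 16 + 8*(f*P) = 16 + 8*(P*f) = 16 + 8*P*f)
W = 14 (W = 8 + (5 - 1*(-1)) = 8 + (5 + 1) = 8 + 6 = 14)
r(H) = (1 + H)*(16 + H + 8*H²) (r(H) = (H + 1)*((16 + 8*H*H) + H) = (1 + H)*((16 + 8*H²) + H) = (1 + H)*(16 + H + 8*H²))
S(T) = 23970 + T² (S(T) = (16 + 8*14³ + 9*14² + 17*14) + T² = (16 + 8*2744 + 9*196 + 238) + T² = (16 + 21952 + 1764 + 238) + T² = 23970 + T²)
-516*S(-5) = -516*(23970 + (-5)²) = -516*(23970 + 25) = -516*23995 = -12381420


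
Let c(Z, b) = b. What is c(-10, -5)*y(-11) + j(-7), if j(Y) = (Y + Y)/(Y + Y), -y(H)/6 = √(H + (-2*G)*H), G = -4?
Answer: 1 + 90*I*√11 ≈ 1.0 + 298.5*I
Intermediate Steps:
y(H) = -18*√H (y(H) = -6*√(H + (-2*(-4))*H) = -6*√(H + 8*H) = -6*3*√H = -18*√H)
j(Y) = 1 (j(Y) = (2*Y)/((2*Y)) = (2*Y)*(1/(2*Y)) = 1)
c(-10, -5)*y(-11) + j(-7) = -(-90)*√(-11) + 1 = -(-90)*I*√11 + 1 = 90*I*√11 + 1 = 1 + 90*I*√11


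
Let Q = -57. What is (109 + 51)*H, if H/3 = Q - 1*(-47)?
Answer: -4800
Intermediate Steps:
H = -30 (H = 3*(-57 - 1*(-47)) = 3*(-57 + 47) = 3*(-10) = -30)
(109 + 51)*H = (109 + 51)*(-30) = 160*(-30) = -4800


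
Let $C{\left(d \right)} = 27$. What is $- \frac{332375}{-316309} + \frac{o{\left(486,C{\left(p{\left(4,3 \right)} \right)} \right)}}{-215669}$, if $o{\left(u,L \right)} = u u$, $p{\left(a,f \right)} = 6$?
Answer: $- \frac{3027936689}{68218045721} \approx -0.044386$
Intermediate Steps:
$o{\left(u,L \right)} = u^{2}$
$- \frac{332375}{-316309} + \frac{o{\left(486,C{\left(p{\left(4,3 \right)} \right)} \right)}}{-215669} = - \frac{332375}{-316309} + \frac{486^{2}}{-215669} = \left(-332375\right) \left(- \frac{1}{316309}\right) + 236196 \left(- \frac{1}{215669}\right) = \frac{332375}{316309} - \frac{236196}{215669} = - \frac{3027936689}{68218045721}$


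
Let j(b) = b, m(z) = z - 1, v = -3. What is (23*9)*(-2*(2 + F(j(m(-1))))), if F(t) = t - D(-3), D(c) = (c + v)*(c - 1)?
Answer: 9936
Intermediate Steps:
m(z) = -1 + z
D(c) = (-1 + c)*(-3 + c) (D(c) = (c - 3)*(c - 1) = (-3 + c)*(-1 + c) = (-1 + c)*(-3 + c))
F(t) = -24 + t (F(t) = t - (3 + (-3)² - 4*(-3)) = t - (3 + 9 + 12) = t - 1*24 = t - 24 = -24 + t)
(23*9)*(-2*(2 + F(j(m(-1))))) = (23*9)*(-2*(2 + (-24 + (-1 - 1)))) = 207*(-2*(2 + (-24 - 2))) = 207*(-2*(2 - 26)) = 207*(-2*(-24)) = 207*48 = 9936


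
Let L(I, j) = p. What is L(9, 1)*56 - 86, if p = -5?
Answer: -366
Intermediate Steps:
L(I, j) = -5
L(9, 1)*56 - 86 = -5*56 - 86 = -280 - 86 = -366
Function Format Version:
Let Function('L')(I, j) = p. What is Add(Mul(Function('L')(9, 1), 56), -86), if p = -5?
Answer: -366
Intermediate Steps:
Function('L')(I, j) = -5
Add(Mul(Function('L')(9, 1), 56), -86) = Add(Mul(-5, 56), -86) = Add(-280, -86) = -366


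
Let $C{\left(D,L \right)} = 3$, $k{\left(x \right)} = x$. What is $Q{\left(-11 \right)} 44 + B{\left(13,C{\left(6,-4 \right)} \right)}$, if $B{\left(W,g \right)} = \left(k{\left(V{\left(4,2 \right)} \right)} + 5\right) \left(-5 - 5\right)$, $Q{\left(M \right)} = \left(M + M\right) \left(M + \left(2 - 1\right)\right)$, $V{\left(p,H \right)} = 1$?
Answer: $9620$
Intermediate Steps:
$Q{\left(M \right)} = 2 M \left(1 + M\right)$ ($Q{\left(M \right)} = 2 M \left(M + 1\right) = 2 M \left(1 + M\right)$)
$B{\left(W,g \right)} = -60$ ($B{\left(W,g \right)} = \left(1 + 5\right) \left(-5 - 5\right) = 6 \left(-10\right) = -60$)
$Q{\left(-11 \right)} 44 + B{\left(13,C{\left(6,-4 \right)} \right)} = 2 \left(-11\right) \left(1 - 11\right) 44 - 60 = 2 \left(-11\right) \left(-10\right) 44 - 60 = 220 \cdot 44 - 60 = 9680 - 60 = 9620$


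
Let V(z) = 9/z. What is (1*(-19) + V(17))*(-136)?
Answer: 2512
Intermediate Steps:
(1*(-19) + V(17))*(-136) = (1*(-19) + 9/17)*(-136) = (-19 + 9*(1/17))*(-136) = (-19 + 9/17)*(-136) = -314/17*(-136) = 2512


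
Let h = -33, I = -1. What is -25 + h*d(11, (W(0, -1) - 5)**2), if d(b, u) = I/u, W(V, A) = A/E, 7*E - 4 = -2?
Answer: -7093/289 ≈ -24.543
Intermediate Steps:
E = 2/7 (E = 4/7 + (1/7)*(-2) = 4/7 - 2/7 = 2/7 ≈ 0.28571)
W(V, A) = 7*A/2 (W(V, A) = A/(2/7) = A*(7/2) = 7*A/2)
d(b, u) = -1/u
-25 + h*d(11, (W(0, -1) - 5)**2) = -25 - (-33)/(((7/2)*(-1) - 5)**2) = -25 - (-33)/((-7/2 - 5)**2) = -25 - (-33)/((-17/2)**2) = -25 - (-33)/289/4 = -25 - (-33)*4/289 = -25 - 33*(-4/289) = -25 + 132/289 = -7093/289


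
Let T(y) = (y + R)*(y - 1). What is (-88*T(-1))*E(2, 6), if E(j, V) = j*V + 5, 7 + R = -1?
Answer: -26928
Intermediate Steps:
R = -8 (R = -7 - 1 = -8)
E(j, V) = 5 + V*j (E(j, V) = V*j + 5 = 5 + V*j)
T(y) = (-1 + y)*(-8 + y) (T(y) = (y - 8)*(y - 1) = (-8 + y)*(-1 + y) = (-1 + y)*(-8 + y))
(-88*T(-1))*E(2, 6) = (-88*(8 + (-1)² - 9*(-1)))*(5 + 6*2) = (-88*(8 + 1 + 9))*(5 + 12) = -88*18*17 = -1584*17 = -26928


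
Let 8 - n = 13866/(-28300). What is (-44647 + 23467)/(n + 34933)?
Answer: -99899000/164807361 ≈ -0.60616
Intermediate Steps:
n = 120133/14150 (n = 8 - 13866/(-28300) = 8 - 13866*(-1)/28300 = 8 - 1*(-6933/14150) = 8 + 6933/14150 = 120133/14150 ≈ 8.4900)
(-44647 + 23467)/(n + 34933) = (-44647 + 23467)/(120133/14150 + 34933) = -21180/494422083/14150 = -21180*14150/494422083 = -99899000/164807361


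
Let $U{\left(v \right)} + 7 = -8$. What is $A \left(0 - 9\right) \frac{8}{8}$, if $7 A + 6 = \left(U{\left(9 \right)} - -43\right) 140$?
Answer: $- \frac{35226}{7} \approx -5032.3$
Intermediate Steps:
$U{\left(v \right)} = -15$ ($U{\left(v \right)} = -7 - 8 = -15$)
$A = \frac{3914}{7}$ ($A = - \frac{6}{7} + \frac{\left(-15 - -43\right) 140}{7} = - \frac{6}{7} + \frac{\left(-15 + 43\right) 140}{7} = - \frac{6}{7} + \frac{28 \cdot 140}{7} = - \frac{6}{7} + \frac{1}{7} \cdot 3920 = - \frac{6}{7} + 560 = \frac{3914}{7} \approx 559.14$)
$A \left(0 - 9\right) \frac{8}{8} = \frac{3914 \left(0 - 9\right) \frac{8}{8}}{7} = \frac{3914 \left(- 9 \cdot 8 \cdot \frac{1}{8}\right)}{7} = \frac{3914 \left(\left(-9\right) 1\right)}{7} = \frac{3914}{7} \left(-9\right) = - \frac{35226}{7}$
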